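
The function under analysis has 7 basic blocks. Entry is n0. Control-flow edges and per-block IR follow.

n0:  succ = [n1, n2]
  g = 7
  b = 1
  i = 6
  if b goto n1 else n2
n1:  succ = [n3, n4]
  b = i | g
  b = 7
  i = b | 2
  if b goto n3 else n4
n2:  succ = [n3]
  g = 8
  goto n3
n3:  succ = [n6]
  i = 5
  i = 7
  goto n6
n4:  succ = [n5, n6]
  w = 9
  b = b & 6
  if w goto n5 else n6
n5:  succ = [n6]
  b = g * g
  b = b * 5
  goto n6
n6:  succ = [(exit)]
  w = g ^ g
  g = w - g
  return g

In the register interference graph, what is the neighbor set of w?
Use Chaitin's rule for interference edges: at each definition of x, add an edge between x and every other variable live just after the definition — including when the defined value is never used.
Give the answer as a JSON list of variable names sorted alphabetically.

Block summaries:
  n0: {b,g,i} / ∅
  n1: {b,i} / {g,i}
  n2: {g} / ∅
  n3: {i} / ∅
  n4: {b,w} / {b}
  n5: {b} / {g}
  n6: {g,w} / {g}

Liveness:
  n0: in=∅ out={g,i}
  n1: in={g,i} out={b,g}
  n2: in=∅ out={g}
  n3: in={g} out={g}
  n4: in={b,g} out={g}
  n5: in={g} out={g}
  n6: in={g} out=∅

Interfere edges:
  b: {g,i,w}
  g: {b,i,w}
  i: {b,g}
  w: {b,g}

N(w) = ["b", "g"]

Answer: ["b", "g"]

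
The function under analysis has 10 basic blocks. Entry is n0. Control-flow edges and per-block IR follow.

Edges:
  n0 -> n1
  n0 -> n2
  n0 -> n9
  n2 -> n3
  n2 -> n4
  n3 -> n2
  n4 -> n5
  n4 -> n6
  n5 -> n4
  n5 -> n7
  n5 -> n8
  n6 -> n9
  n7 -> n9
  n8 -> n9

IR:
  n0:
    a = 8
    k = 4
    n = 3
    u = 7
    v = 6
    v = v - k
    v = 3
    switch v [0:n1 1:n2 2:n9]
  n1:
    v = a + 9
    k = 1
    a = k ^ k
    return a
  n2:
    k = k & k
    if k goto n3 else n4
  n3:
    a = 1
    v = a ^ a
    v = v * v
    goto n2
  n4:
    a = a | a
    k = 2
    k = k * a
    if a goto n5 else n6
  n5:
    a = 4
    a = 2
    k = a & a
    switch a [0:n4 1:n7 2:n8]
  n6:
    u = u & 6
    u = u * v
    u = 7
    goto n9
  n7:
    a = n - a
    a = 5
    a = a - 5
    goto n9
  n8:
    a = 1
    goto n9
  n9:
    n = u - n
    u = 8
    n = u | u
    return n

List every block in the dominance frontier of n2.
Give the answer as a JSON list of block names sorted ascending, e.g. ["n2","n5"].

Answer: ["n2", "n9"]

Analysis:
idom tree: n1←n0 n2←n0 n3←n2 n4←n2 n5←n4 n6←n4 n7←n5 n8←n5 n9←n0
Dom at joins:
  n2: preds {n0,n3}: {n0} ∩ {n0,n2,n3} = {n0}; idom=n0
  n4: preds {n2,n5}: {n0,n2} ∩ {n0,n2,n4,n5} = {n0,n2}; idom=n2
  n9: preds {n0,n6,n7,n8}: {n0} ∩ {n0,n2,n4,n6} ∩ {n0,n2,n4,n5,n7} ∩ {n0,n2,n4,n5,n8} = {n0}; idom=n0

Frontier:
  join n2 pred n0: · stop@n0
  join n2 pred n3: n3→n2 stop@n0
  join n4 pred n2: · stop@n2
  join n4 pred n5: n5→n4 stop@n2
  join n9 pred n0: · stop@n0
  join n9 pred n6: n6→n4→n2 stop@n0
  join n9 pred n7: n7→n5→n4→n2 stop@n0
  join n9 pred n8: n8→n5→n4→n2 stop@n0
  DF(n0)=∅
  DF(n1)=∅
  DF(n2)={n2,n9}
  DF(n3)={n2}
  DF(n4)={n4,n9}
  DF(n5)={n4,n9}
  DF(n6)={n9}
  DF(n7)={n9}
  DF(n8)={n9}
  DF(n9)=∅

DF(n2) = ["n2", "n9"]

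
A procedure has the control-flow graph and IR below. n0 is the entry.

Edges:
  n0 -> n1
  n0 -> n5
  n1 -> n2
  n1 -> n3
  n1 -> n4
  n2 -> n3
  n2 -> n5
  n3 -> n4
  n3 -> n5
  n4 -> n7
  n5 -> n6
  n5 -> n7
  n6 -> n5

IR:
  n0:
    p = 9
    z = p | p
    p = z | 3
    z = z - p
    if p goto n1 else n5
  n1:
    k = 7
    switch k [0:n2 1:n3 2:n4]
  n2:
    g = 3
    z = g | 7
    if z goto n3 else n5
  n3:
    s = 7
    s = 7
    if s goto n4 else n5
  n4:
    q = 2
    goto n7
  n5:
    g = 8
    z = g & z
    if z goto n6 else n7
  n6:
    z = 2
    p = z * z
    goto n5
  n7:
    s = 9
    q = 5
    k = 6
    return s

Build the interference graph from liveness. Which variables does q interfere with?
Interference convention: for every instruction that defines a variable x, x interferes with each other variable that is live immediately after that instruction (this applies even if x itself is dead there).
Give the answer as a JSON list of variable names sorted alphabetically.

def/use:
  n0: def={p,z} ue=∅
  n1: def={k} ue=∅
  n2: def={g,z} ue=∅
  n3: def={s} ue=∅
  n4: def={q} ue=∅
  n5: def={g,z} ue={z}
  n6: def={p,z} ue=∅
  n7: def={k,q,s} ue=∅

Liveness:
  n0: in=∅ out={z}
  n1: in={z} out={z}
  n2: in=∅ out={z}
  n3: in={z} out={z}
  n4: in=∅ out=∅
  n5: in={z} out=∅
  n6: in=∅ out={z}
  n7: in=∅ out=∅

Interference:
  g — {z}
  k — {s,z}
  p — {z}
  q — {s}
  s — {k,q,z}
  z — {g,k,p,s}

N(q) = ["s"]

Answer: ["s"]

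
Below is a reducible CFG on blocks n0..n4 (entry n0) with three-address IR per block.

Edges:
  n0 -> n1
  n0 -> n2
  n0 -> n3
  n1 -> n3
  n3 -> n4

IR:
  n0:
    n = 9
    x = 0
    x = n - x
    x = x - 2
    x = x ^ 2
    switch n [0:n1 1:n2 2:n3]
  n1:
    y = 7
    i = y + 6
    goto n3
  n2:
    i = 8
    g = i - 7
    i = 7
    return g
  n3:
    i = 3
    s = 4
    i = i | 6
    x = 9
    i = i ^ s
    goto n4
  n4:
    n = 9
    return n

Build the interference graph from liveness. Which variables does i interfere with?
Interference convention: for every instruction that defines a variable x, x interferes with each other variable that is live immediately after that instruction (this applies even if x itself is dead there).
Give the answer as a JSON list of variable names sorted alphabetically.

Answer: ["g", "s", "x"]

Working:
Per-block:
  n0: {n,x} / ∅
  n1: {i,y} / ∅
  n2: {g,i} / ∅
  n3: {i,s,x} / ∅
  n4: {n} / ∅

Backward fixpoint:
  n0 li=∅ lo=∅
  n1 li=∅ lo=∅
  n2 li=∅ lo=∅
  n3 li=∅ lo=∅
  n4 li=∅ lo=∅

Interfere edges:
  g — {i}
  i — {g,s,x}
  n — {x}
  s — {i,x}
  x — {i,n,s}
  y — ∅

N(i) = ["g", "s", "x"]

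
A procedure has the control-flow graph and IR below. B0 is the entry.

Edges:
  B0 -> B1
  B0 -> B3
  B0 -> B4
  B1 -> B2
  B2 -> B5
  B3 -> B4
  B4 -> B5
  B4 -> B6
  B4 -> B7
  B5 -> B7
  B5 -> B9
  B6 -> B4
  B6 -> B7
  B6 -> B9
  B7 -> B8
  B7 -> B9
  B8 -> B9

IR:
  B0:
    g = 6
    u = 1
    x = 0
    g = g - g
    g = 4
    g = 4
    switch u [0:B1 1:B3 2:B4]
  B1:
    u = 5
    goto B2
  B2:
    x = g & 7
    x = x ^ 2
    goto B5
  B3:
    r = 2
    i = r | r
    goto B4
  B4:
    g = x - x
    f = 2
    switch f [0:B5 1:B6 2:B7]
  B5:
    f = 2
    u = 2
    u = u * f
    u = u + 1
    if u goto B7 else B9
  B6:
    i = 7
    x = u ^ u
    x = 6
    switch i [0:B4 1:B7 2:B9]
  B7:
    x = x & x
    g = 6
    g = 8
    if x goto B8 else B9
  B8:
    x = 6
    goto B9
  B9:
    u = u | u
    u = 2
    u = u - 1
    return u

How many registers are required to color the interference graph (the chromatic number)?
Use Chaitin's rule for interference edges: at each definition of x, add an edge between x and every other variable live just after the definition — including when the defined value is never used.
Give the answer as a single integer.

Per-block:
  B0 def {g,u,x} use ∅
  B1 def {u} use ∅
  B2 def {x} use {g}
  B3 def {i,r} use ∅
  B4 def {f,g} use {x}
  B5 def {f,u} use ∅
  B6 def {i,x} use {u}
  B7 def {g,x} use {x}
  B8 def {x} use ∅
  B9 def {u} use {u}

Backward fixpoint:
  live B0: ∅→{g,u,x}
  live B1: {g}→{g}
  live B2: {g}→{x}
  live B3: {u,x}→{u,x}
  live B4: {u,x}→{u,x}
  live B5: {x}→{u,x}
  live B6: {u}→{u,x}
  live B7: {u,x}→{u}
  live B8: {u}→{u}
  live B9: {u}→∅

Interfere edges:
  f — {u,x}
  g — {u,x}
  i — {u,x}
  r — {u,x}
  u — {f,g,i,r,x}
  x — {f,g,i,r,u}

Chromatic number:
  {f,u,x} pairwise interfere (3-clique) ⇒ χ ≥ 3
  3-colouring: R0={u}  R1={x}  R2={f,g,i,r}
  χ = 3

Answer: 3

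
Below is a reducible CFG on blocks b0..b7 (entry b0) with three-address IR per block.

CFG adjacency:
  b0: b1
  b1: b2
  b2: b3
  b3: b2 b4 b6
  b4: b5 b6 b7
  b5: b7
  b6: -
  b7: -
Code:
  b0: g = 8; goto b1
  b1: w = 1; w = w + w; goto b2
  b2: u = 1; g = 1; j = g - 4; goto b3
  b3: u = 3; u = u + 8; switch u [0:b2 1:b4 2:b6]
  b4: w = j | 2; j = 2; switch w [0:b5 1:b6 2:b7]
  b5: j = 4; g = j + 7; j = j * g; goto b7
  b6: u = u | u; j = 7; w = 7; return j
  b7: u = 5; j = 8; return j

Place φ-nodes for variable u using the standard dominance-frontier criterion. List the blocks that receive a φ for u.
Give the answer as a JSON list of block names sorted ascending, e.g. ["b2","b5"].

idom tree: b1←b0 b2←b1 b3←b2 b4←b3 b5←b4 b6←b3 b7←b4
Dom∩ at merges:
  b2: preds {b1,b3}: {b0,b1} ∩ {b0,b1,b2,b3} = {b0,b1}; idom=b1
  b6: preds {b3,b4}: {b0,b1,b2,b3} ∩ {b0,b1,b2,b3,b4} = {b0,b1,b2,b3}; idom=b3
  b7: preds {b4,b5}: {b0,b1,b2,b3,b4} ∩ {b0,b1,b2,b3,b4,b5} = {b0,b1,b2,b3,b4}; idom=b4

DF derivation:
  join b2 pred b1: · stop@b1
  join b2 pred b3: b3→b2 stop@b1
  join b6 pred b3: · stop@b3
  join b6 pred b4: b4 stop@b3
  join b7 pred b4: · stop@b4
  join b7 pred b5: b5 stop@b4
  b0: DF=∅
  b1: DF=∅
  b2: DF={b2}
  b3: DF={b2}
  b4: DF={b6}
  b5: DF={b7}
  b6: DF=∅
  b7: DF=∅

φ for u: defs {b2,b3,b6,b7}
  DF⁺ = {b2}

Answer: ["b2"]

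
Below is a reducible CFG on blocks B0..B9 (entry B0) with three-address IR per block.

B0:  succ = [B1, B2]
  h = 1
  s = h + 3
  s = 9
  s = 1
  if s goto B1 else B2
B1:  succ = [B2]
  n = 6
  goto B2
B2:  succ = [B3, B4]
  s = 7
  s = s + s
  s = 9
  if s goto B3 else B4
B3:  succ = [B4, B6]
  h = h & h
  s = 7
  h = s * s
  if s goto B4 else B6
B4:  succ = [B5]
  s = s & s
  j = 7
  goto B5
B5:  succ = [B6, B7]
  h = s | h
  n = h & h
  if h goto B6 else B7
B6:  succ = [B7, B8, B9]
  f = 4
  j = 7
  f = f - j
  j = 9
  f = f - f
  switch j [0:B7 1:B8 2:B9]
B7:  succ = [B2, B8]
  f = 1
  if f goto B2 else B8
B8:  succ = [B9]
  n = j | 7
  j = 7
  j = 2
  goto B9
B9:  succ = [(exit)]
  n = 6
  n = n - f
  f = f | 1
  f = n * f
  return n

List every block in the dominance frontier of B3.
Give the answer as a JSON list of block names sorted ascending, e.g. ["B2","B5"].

idom tree: B1←B0 B2←B0 B3←B2 B4←B2 B5←B4 B6←B2 B7←B2 B8←B2 B9←B2
Dom at joins:
  B2: preds {B0,B1,B7}: {B0} ∩ {B0,B1} ∩ {B0,B2,B7} = {B0}; idom=B0
  B4: preds {B2,B3}: {B0,B2} ∩ {B0,B2,B3} = {B0,B2}; idom=B2
  B6: preds {B3,B5}: {B0,B2,B3} ∩ {B0,B2,B4,B5} = {B0,B2}; idom=B2
  B7: preds {B5,B6}: {B0,B2,B4,B5} ∩ {B0,B2,B6} = {B0,B2}; idom=B2
  B8: preds {B6,B7}: {B0,B2,B6} ∩ {B0,B2,B7} = {B0,B2}; idom=B2
  B9: preds {B6,B8}: {B0,B2,B6} ∩ {B0,B2,B8} = {B0,B2}; idom=B2

Frontier:
  B2←B0: walk · to B0
  B2←B1: walk B1 to B0
  B2←B7: walk B7→B2 to B0
  B4←B2: walk · to B2
  B4←B3: walk B3 to B2
  B6←B3: walk B3 to B2
  B6←B5: walk B5→B4 to B2
  B7←B5: walk B5→B4 to B2
  B7←B6: walk B6 to B2
  B8←B6: walk B6 to B2
  B8←B7: walk B7 to B2
  B9←B6: walk B6 to B2
  B9←B8: walk B8 to B2
  B0 → ∅
  B1 → {B2}
  B2 → {B2}
  B3 → {B4,B6}
  B4 → {B6,B7}
  B5 → {B6,B7}
  B6 → {B7,B8,B9}
  B7 → {B2,B8}
  B8 → {B9}
  B9 → ∅

DF(B3) = ["B4", "B6"]

Answer: ["B4", "B6"]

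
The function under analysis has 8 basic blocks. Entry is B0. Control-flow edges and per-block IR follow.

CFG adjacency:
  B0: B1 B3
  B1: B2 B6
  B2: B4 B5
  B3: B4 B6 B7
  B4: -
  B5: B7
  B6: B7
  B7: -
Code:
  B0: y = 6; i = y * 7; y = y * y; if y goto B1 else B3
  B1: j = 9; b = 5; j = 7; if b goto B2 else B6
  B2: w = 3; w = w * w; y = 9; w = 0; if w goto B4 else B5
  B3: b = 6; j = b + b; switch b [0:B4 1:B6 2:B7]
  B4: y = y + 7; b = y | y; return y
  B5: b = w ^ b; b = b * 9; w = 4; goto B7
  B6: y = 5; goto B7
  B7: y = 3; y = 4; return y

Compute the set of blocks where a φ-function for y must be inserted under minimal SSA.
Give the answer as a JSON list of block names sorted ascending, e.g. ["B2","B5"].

Answer: ["B4", "B7"]

Working:
idom tree: B1←B0 B2←B1 B3←B0 B4←B0 B5←B2 B6←B0 B7←B0
Dom∩ at merges:
  B4: preds {B2,B3}: {B0,B1,B2} ∩ {B0,B3} = {B0}; idom=B0
  B6: preds {B1,B3}: {B0,B1} ∩ {B0,B3} = {B0}; idom=B0
  B7: preds {B3,B5,B6}: {B0,B3} ∩ {B0,B1,B2,B5} ∩ {B0,B6} = {B0}; idom=B0

Frontier:
  join B4 pred B2: B2→B1 stop@B0
  join B4 pred B3: B3 stop@B0
  join B6 pred B1: B1 stop@B0
  join B6 pred B3: B3 stop@B0
  join B7 pred B3: B3 stop@B0
  join B7 pred B5: B5→B2→B1 stop@B0
  join B7 pred B6: B6 stop@B0
  B0 → ∅
  B1 → {B4,B6,B7}
  B2 → {B4,B7}
  B3 → {B4,B6,B7}
  B4 → ∅
  B5 → {B7}
  B6 → {B7}
  B7 → ∅

φ for y: defs {B0,B2,B4,B6,B7}
  DF⁺ = {B4,B7}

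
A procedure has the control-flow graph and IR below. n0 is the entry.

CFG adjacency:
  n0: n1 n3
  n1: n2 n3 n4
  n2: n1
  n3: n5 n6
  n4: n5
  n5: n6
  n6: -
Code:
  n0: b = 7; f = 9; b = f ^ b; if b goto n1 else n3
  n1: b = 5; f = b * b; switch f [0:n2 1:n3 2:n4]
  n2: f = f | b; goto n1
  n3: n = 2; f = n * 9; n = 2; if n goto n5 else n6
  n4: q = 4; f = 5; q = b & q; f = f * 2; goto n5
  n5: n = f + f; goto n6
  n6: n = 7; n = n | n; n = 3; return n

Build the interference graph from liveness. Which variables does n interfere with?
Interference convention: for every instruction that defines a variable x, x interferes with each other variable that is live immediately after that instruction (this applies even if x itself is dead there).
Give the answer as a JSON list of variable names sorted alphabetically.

Answer: ["f"]

Derivation:
Block summaries:
  n0 def {b,f} use ∅
  n1 def {b,f} use ∅
  n2 def {f} use {b,f}
  n3 def {f,n} use ∅
  n4 def {f,q} use {b}
  n5 def {n} use {f}
  n6 def {n} use ∅

Backward fixpoint:
  live n0: ∅→∅
  live n1: ∅→{b,f}
  live n2: {b,f}→∅
  live n3: ∅→{f}
  live n4: {b}→{f}
  live n5: {f}→∅
  live n6: ∅→∅

Conflict graph:
  b — {f,q}
  f — {b,n,q}
  n — {f}
  q — {b,f}

N(n) = ["f"]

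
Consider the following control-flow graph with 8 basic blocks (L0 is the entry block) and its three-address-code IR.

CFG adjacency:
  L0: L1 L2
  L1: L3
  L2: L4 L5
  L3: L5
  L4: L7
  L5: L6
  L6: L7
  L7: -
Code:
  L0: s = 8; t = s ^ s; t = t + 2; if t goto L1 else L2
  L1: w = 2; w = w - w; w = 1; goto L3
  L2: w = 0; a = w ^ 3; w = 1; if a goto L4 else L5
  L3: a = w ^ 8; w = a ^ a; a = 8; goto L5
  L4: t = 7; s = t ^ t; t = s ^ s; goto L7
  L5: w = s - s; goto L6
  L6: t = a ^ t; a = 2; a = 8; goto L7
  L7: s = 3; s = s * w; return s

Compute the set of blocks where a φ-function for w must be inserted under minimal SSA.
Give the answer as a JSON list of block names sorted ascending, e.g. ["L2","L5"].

idom tree: L1←L0 L2←L0 L3←L1 L4←L2 L5←L0 L6←L5 L7←L0
Dom at joins:
  L5: preds {L2,L3}: {L0,L2} ∩ {L0,L1,L3} = {L0}; idom=L0
  L7: preds {L4,L6}: {L0,L2,L4} ∩ {L0,L5,L6} = {L0}; idom=L0

Frontier:
  join L5 pred L2: L2 stop@L0
  join L5 pred L3: L3→L1 stop@L0
  join L7 pred L4: L4→L2 stop@L0
  join L7 pred L6: L6→L5 stop@L0
  L0: DF=∅
  L1: DF={L5}
  L2: DF={L5,L7}
  L3: DF={L5}
  L4: DF={L7}
  L5: DF={L7}
  L6: DF={L7}
  L7: DF=∅

φ for w: defs {L1,L2,L3,L5}
  DF⁺ = {L5,L7}

Answer: ["L5", "L7"]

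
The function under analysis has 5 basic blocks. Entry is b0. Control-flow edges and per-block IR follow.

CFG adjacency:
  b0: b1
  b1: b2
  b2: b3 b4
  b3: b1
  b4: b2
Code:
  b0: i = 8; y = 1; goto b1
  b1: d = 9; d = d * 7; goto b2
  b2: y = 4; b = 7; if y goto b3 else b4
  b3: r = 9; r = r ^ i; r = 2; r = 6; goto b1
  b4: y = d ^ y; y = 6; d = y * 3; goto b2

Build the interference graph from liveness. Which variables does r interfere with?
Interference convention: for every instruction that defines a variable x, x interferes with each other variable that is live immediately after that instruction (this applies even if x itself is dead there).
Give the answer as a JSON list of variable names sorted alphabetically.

Answer: ["i"]

Analysis:
Block summaries:
  b0 def {i,y} use ∅
  b1 def {d} use ∅
  b2 def {b,y} use ∅
  b3 def {r} use {i}
  b4 def {d,y} use {d,y}

Backward fixpoint:
  b0 li=∅ lo={i}
  b1 li={i} lo={d,i}
  b2 li={d,i} lo={d,i,y}
  b3 li={i} lo={i}
  b4 li={d,i,y} lo={d,i}

Interference:
  b↔{d,i,y}
  d↔{b,i,y}
  i↔{b,d,r,y}
  r↔{i}
  y↔{b,d,i}

N(r) = ["i"]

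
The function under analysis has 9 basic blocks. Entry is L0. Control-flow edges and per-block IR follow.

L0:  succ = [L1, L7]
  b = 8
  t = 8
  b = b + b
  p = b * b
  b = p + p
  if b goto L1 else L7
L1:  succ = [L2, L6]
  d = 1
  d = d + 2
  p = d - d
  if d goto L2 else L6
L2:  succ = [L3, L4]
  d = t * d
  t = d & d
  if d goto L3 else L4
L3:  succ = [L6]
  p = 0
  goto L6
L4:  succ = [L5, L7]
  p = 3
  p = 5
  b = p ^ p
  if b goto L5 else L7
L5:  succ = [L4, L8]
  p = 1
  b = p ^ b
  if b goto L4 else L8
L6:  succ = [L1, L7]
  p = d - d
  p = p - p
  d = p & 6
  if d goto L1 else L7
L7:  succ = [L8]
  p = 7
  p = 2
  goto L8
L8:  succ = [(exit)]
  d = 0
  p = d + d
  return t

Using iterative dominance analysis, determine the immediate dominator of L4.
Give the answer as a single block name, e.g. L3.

idom tree: L1←L0 L2←L1 L3←L2 L4←L2 L5←L4 L6←L1 L7←L0 L8←L0
Dom∩ at merges:
  L1: preds {L0,L6}: {L0} ∩ {L0,L1,L6} = {L0}; idom=L0
  L4: preds {L2,L5}: {L0,L1,L2} ∩ {L0,L1,L2,L4,L5} = {L0,L1,L2}; idom=L2
  L6: preds {L1,L3}: {L0,L1} ∩ {L0,L1,L2,L3} = {L0,L1}; idom=L1
  L7: preds {L0,L4,L6}: {L0} ∩ {L0,L1,L2,L4} ∩ {L0,L1,L6} = {L0}; idom=L0
  L8: preds {L5,L7}: {L0,L1,L2,L4,L5} ∩ {L0,L7} = {L0}; idom=L0

idom(L4) = L2

Answer: L2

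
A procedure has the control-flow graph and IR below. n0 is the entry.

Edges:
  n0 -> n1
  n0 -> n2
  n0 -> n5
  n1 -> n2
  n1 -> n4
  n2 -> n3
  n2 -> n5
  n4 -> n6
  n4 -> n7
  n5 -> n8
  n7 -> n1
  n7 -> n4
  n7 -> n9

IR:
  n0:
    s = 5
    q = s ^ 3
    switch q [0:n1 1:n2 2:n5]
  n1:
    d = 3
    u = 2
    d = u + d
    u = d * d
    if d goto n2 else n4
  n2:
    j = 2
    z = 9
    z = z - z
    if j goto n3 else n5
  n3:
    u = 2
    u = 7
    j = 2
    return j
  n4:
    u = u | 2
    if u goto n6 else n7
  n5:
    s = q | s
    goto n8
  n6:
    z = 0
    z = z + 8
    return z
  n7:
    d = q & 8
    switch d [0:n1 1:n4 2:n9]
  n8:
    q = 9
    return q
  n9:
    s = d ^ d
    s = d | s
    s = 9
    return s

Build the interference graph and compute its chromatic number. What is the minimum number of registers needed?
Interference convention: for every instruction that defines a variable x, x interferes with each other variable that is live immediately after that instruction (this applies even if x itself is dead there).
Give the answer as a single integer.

def/use:
  n0: def={q,s} ue=∅
  n1: def={d,u} ue=∅
  n2: def={j,z} ue=∅
  n3: def={j,u} ue=∅
  n4: def={u} ue={u}
  n5: def={s} ue={q,s}
  n6: def={z} ue=∅
  n7: def={d} ue={q}
  n8: def={q} ue=∅
  n9: def={s} ue={d}

Live sets:
  n0: in=∅ out={q,s}
  n1: in={q,s} out={q,s,u}
  n2: in={q,s} out={q,s}
  n3: in=∅ out=∅
  n4: in={q,s,u} out={q,s,u}
  n5: in={q,s} out=∅
  n6: in=∅ out=∅
  n7: in={q,s,u} out={d,q,s,u}
  n8: in=∅ out=∅
  n9: in={d} out=∅

Interfere edges:
  d↔{q,s,u}
  j↔{q,s,z}
  q↔{d,j,s,u,z}
  s↔{d,j,q,u,z}
  u↔{d,q,s}
  z↔{j,q,s}

Chromatic number:
  lower bound: {d,q,s,u} mutually conflict ⇒ χ ≥ 4
  4-colouring: r0={q}  r1={s}  r2={d,j}  r3={u,z}
  χ = 4

Answer: 4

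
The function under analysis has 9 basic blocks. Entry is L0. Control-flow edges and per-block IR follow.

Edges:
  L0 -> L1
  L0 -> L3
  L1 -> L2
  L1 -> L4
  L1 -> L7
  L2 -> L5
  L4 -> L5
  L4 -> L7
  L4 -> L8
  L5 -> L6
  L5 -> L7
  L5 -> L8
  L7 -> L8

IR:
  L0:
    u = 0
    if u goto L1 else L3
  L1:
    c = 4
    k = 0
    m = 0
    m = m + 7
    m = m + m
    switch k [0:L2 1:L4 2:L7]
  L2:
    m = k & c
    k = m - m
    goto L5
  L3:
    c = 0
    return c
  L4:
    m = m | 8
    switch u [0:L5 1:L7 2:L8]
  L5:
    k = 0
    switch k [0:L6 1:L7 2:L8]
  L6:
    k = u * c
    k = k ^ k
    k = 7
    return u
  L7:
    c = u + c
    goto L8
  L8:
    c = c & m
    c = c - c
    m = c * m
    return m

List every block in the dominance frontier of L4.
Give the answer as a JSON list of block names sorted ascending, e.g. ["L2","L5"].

Answer: ["L5", "L7", "L8"]

Derivation:
idom tree: L1←L0 L2←L1 L3←L0 L4←L1 L5←L1 L6←L5 L7←L1 L8←L1
Dom at joins:
  L5: preds {L2,L4}: {L0,L1,L2} ∩ {L0,L1,L4} = {L0,L1}; idom=L1
  L7: preds {L1,L4,L5}: {L0,L1} ∩ {L0,L1,L4} ∩ {L0,L1,L5} = {L0,L1}; idom=L1
  L8: preds {L4,L5,L7}: {L0,L1,L4} ∩ {L0,L1,L5} ∩ {L0,L1,L7} = {L0,L1}; idom=L1

DF walk-up:
  L5←L2: walk L2 to L1
  L5←L4: walk L4 to L1
  L7←L1: walk · to L1
  L7←L4: walk L4 to L1
  L7←L5: walk L5 to L1
  L8←L4: walk L4 to L1
  L8←L5: walk L5 to L1
  L8←L7: walk L7 to L1
  L0 → ∅
  L1 → ∅
  L2 → {L5}
  L3 → ∅
  L4 → {L5,L7,L8}
  L5 → {L7,L8}
  L6 → ∅
  L7 → {L8}
  L8 → ∅

DF(L4) = ["L5", "L7", "L8"]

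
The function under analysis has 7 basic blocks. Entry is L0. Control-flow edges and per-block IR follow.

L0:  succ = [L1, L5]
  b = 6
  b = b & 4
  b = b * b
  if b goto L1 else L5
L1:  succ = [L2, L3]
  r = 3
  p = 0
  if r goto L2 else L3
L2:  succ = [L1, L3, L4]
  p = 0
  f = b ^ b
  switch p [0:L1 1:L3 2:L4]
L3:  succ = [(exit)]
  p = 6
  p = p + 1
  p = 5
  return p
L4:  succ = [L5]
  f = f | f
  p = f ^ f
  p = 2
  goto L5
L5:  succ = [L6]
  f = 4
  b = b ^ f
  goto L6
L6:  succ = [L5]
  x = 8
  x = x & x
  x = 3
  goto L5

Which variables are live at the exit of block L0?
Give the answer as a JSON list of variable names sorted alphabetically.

Answer: ["b"]

Analysis:
Block summaries:
  L0 def {b} use ∅
  L1 def {p,r} use ∅
  L2 def {f,p} use {b}
  L3 def {p} use ∅
  L4 def {f,p} use {f}
  L5 def {b,f} use {b}
  L6 def {x} use ∅

Liveness:
  live L0: ∅→{b}
  live L1: {b}→{b}
  live L2: {b}→{b,f}
  live L3: ∅→∅
  live L4: {b,f}→{b}
  live L5: {b}→{b}
  live L6: {b}→{b}

live-out(L0) = ["b"]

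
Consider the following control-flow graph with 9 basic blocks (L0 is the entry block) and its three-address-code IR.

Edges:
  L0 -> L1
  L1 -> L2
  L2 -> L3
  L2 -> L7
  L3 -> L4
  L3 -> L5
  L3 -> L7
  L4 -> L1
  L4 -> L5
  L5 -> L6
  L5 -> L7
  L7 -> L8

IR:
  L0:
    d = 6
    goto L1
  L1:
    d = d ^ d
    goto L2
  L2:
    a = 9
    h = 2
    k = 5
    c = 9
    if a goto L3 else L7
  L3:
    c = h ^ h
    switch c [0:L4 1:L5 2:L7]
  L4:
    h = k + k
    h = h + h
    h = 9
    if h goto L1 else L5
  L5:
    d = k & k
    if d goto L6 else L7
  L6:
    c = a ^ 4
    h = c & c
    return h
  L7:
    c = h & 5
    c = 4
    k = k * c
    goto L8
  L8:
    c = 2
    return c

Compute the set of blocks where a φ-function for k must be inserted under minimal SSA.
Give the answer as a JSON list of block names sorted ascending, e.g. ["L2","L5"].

idom tree: L1←L0 L2←L1 L3←L2 L4←L3 L5←L3 L6←L5 L7←L2 L8←L7
Dom at joins:
  L1: preds {L0,L4}: {L0} ∩ {L0,L1,L2,L3,L4} = {L0}; idom=L0
  L5: preds {L3,L4}: {L0,L1,L2,L3} ∩ {L0,L1,L2,L3,L4} = {L0,L1,L2,L3}; idom=L3
  L7: preds {L2,L3,L5}: {L0,L1,L2} ∩ {L0,L1,L2,L3} ∩ {L0,L1,L2,L3,L5} = {L0,L1,L2}; idom=L2

Frontier:
  join L1 pred L0: · stop@L0
  join L1 pred L4: L4→L3→L2→L1 stop@L0
  join L5 pred L3: · stop@L3
  join L5 pred L4: L4 stop@L3
  join L7 pred L2: · stop@L2
  join L7 pred L3: L3 stop@L2
  join L7 pred L5: L5→L3 stop@L2
  L0 → ∅
  L1 → {L1}
  L2 → {L1}
  L3 → {L1,L7}
  L4 → {L1,L5}
  L5 → {L7}
  L6 → ∅
  L7 → ∅
  L8 → ∅

φ for k: defs {L2,L7}
  DF⁺ = {L1}

Answer: ["L1"]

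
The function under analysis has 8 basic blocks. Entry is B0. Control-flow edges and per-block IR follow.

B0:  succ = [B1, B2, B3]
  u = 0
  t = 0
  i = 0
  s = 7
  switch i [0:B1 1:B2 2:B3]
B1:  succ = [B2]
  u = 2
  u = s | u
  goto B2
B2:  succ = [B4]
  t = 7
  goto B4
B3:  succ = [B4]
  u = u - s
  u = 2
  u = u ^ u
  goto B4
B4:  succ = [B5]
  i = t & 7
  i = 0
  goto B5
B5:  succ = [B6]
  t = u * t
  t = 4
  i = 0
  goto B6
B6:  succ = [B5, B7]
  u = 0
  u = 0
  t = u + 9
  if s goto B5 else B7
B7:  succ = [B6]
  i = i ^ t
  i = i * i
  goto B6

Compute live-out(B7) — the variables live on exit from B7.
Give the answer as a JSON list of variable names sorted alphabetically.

def/use:
  B0: {i,s,t,u} / ∅
  B1: {u} / {s}
  B2: {t} / ∅
  B3: {u} / {s,u}
  B4: {i} / {t}
  B5: {i,t} / {t,u}
  B6: {t,u} / {s}
  B7: {i} / {i,t}

Live sets:
  B0 li=∅ lo={s,t,u}
  B1 li={s} lo={s,u}
  B2 li={s,u} lo={s,t,u}
  B3 li={s,t,u} lo={s,t,u}
  B4 li={s,t,u} lo={s,t,u}
  B5 li={s,t,u} lo={i,s}
  B6 li={i,s} lo={i,s,t,u}
  B7 li={i,s,t} lo={i,s}

live-out(B7) = ["i", "s"]

Answer: ["i", "s"]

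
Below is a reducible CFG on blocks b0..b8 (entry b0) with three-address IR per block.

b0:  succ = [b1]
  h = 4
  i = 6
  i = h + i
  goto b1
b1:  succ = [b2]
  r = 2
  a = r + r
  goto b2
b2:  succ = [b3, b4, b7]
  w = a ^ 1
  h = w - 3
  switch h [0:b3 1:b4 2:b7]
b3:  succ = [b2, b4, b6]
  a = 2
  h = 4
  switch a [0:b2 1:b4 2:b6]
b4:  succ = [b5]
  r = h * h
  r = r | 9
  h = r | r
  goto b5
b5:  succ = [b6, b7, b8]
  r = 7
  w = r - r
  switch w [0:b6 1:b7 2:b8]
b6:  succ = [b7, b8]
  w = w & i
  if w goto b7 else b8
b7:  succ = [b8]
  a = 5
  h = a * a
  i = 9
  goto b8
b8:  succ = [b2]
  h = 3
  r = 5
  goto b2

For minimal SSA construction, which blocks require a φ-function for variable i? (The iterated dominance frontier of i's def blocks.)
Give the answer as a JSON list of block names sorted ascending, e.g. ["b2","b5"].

idom tree: b1←b0 b2←b1 b3←b2 b4←b2 b5←b4 b6←b2 b7←b2 b8←b2
Dom at joins:
  b2: preds {b1,b3,b8}: {b0,b1} ∩ {b0,b1,b2,b3} ∩ {b0,b1,b2,b8} = {b0,b1}; idom=b1
  b4: preds {b2,b3}: {b0,b1,b2} ∩ {b0,b1,b2,b3} = {b0,b1,b2}; idom=b2
  b6: preds {b3,b5}: {b0,b1,b2,b3} ∩ {b0,b1,b2,b4,b5} = {b0,b1,b2}; idom=b2
  b7: preds {b2,b5,b6}: {b0,b1,b2} ∩ {b0,b1,b2,b4,b5} ∩ {b0,b1,b2,b6} = {b0,b1,b2}; idom=b2
  b8: preds {b5,b6,b7}: {b0,b1,b2,b4,b5} ∩ {b0,b1,b2,b6} ∩ {b0,b1,b2,b7} = {b0,b1,b2}; idom=b2

DF derivation:
  b2←b1: walk · to b1
  b2←b3: walk b3→b2 to b1
  b2←b8: walk b8→b2 to b1
  b4←b2: walk · to b2
  b4←b3: walk b3 to b2
  b6←b3: walk b3 to b2
  b6←b5: walk b5→b4 to b2
  b7←b2: walk · to b2
  b7←b5: walk b5→b4 to b2
  b7←b6: walk b6 to b2
  b8←b5: walk b5→b4 to b2
  b8←b6: walk b6 to b2
  b8←b7: walk b7 to b2
  b0: DF=∅
  b1: DF=∅
  b2: DF={b2}
  b3: DF={b2,b4,b6}
  b4: DF={b6,b7,b8}
  b5: DF={b6,b7,b8}
  b6: DF={b7,b8}
  b7: DF={b8}
  b8: DF={b2}

φ for i: defs {b0,b7}
  DF⁺ = {b2,b8}

Answer: ["b2", "b8"]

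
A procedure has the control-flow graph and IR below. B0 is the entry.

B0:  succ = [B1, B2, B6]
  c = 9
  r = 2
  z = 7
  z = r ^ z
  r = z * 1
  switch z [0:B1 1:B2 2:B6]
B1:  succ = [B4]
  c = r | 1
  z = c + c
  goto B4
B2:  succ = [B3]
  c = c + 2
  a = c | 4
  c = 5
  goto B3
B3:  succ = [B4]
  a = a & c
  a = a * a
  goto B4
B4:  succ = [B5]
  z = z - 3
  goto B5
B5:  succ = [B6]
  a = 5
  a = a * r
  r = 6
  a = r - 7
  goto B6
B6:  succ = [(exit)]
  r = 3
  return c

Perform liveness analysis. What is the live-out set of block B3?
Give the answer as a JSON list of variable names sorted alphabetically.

def/use:
  B0 def {c,r,z} use ∅
  B1 def {c,z} use {r}
  B2 def {a,c} use {c}
  B3 def {a} use {a,c}
  B4 def {z} use {z}
  B5 def {a,r} use {r}
  B6 def {r} use {c}

Backward fixpoint:
  B0 li=∅ lo={c,r,z}
  B1 li={r} lo={c,r,z}
  B2 li={c,r,z} lo={a,c,r,z}
  B3 li={a,c,r,z} lo={c,r,z}
  B4 li={c,r,z} lo={c,r}
  B5 li={c,r} lo={c}
  B6 li={c} lo=∅

live-out(B3) = ["c", "r", "z"]

Answer: ["c", "r", "z"]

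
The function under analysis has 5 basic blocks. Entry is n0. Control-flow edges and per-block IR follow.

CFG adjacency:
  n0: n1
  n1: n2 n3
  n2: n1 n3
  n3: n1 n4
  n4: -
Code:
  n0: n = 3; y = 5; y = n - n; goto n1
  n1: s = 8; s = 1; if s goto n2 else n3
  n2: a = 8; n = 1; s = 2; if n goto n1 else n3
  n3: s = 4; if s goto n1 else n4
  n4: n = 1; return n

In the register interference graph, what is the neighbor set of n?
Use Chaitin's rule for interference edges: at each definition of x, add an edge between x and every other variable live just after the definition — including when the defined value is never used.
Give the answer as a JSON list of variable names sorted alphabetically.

Answer: ["s", "y"]

Working:
Per-block:
  n0 def {n,y} use ∅
  n1 def {s} use ∅
  n2 def {a,n,s} use ∅
  n3 def {s} use ∅
  n4 def {n} use ∅

Backward fixpoint:
  n0 li=∅ lo=∅
  n1 li=∅ lo=∅
  n2 li=∅ lo=∅
  n3 li=∅ lo=∅
  n4 li=∅ lo=∅

Interference:
  a — ∅
  n — {s,y}
  s — {n}
  y — {n}

N(n) = ["s", "y"]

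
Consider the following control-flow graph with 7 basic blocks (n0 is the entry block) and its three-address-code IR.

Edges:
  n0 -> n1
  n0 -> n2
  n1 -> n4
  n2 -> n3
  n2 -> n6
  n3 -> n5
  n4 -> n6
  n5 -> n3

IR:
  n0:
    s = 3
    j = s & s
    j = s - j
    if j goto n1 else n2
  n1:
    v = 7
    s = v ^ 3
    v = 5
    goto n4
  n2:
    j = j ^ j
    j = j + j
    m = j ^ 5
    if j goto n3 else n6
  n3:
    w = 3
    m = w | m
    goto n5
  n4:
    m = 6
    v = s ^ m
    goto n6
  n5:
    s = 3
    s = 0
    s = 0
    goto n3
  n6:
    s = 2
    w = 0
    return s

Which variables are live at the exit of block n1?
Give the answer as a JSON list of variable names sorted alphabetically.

Answer: ["s"]

Derivation:
def/use:
  n0: def={j,s} ue=∅
  n1: def={s,v} ue=∅
  n2: def={j,m} ue={j}
  n3: def={m,w} ue={m}
  n4: def={m,v} ue={s}
  n5: def={s} ue=∅
  n6: def={s,w} ue=∅

Liveness:
  live n0: ∅→{j}
  live n1: ∅→{s}
  live n2: {j}→{m}
  live n3: {m}→{m}
  live n4: {s}→∅
  live n5: {m}→{m}
  live n6: ∅→∅

live-out(n1) = ["s"]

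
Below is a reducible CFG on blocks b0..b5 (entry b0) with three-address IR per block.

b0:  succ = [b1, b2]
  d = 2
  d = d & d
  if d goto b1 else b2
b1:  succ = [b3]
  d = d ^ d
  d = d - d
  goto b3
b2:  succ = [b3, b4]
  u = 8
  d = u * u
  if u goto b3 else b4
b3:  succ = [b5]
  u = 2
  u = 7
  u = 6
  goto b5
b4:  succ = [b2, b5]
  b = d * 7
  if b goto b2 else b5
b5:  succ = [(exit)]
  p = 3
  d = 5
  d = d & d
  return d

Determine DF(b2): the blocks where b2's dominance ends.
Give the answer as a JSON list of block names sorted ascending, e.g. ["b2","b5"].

idom tree: b1←b0 b2←b0 b3←b0 b4←b2 b5←b0
Dom∩ at merges:
  b2: preds {b0,b4}: {b0} ∩ {b0,b2,b4} = {b0}; idom=b0
  b3: preds {b1,b2}: {b0,b1} ∩ {b0,b2} = {b0}; idom=b0
  b5: preds {b3,b4}: {b0,b3} ∩ {b0,b2,b4} = {b0}; idom=b0

DF derivation:
  join b2 pred b0: · stop@b0
  join b2 pred b4: b4→b2 stop@b0
  join b3 pred b1: b1 stop@b0
  join b3 pred b2: b2 stop@b0
  join b5 pred b3: b3 stop@b0
  join b5 pred b4: b4→b2 stop@b0
  DF(b0)=∅
  DF(b1)={b3}
  DF(b2)={b2,b3,b5}
  DF(b3)={b5}
  DF(b4)={b2,b5}
  DF(b5)=∅

DF(b2) = ["b2", "b3", "b5"]

Answer: ["b2", "b3", "b5"]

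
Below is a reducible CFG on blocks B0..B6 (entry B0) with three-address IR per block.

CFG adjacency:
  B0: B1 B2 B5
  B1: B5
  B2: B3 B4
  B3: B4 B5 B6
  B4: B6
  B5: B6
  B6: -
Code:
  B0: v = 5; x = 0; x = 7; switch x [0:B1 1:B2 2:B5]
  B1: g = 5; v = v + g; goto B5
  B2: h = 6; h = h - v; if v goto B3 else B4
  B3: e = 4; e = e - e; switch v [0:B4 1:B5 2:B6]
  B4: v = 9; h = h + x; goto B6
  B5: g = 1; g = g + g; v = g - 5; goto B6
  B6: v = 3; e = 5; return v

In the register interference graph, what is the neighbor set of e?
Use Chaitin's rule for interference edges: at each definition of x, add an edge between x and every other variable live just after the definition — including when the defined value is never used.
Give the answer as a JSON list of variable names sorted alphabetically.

Answer: ["h", "v", "x"]

Working:
Block summaries:
  B0: def={v,x} ue=∅
  B1: def={g,v} ue={v}
  B2: def={h} ue={v}
  B3: def={e} ue={v}
  B4: def={h,v} ue={h,x}
  B5: def={g,v} ue=∅
  B6: def={e,v} ue=∅

Live sets:
  B0 li=∅ lo={v,x}
  B1 li={v} lo=∅
  B2 li={v,x} lo={h,v,x}
  B3 li={h,v,x} lo={h,x}
  B4 li={h,x} lo=∅
  B5 li=∅ lo=∅
  B6 li=∅ lo=∅

Conflict graph:
  e — {h,v,x}
  g — {v}
  h — {e,v,x}
  v — {e,g,h,x}
  x — {e,h,v}

N(e) = ["h", "v", "x"]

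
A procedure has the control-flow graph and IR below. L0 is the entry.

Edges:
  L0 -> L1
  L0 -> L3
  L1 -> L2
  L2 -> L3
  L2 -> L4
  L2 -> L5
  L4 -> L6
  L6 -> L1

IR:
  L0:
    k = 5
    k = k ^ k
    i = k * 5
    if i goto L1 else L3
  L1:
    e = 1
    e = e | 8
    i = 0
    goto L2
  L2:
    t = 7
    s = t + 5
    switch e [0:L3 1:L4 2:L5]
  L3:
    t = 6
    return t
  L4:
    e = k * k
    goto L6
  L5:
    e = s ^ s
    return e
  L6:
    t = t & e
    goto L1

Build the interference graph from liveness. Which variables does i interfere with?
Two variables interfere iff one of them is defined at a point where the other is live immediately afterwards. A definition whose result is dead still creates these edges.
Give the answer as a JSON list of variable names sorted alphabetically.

Block summaries:
  L0: {i,k} / ∅
  L1: {e,i} / ∅
  L2: {s,t} / {e}
  L3: {t} / ∅
  L4: {e} / {k}
  L5: {e} / {s}
  L6: {t} / {e,t}

Backward fixpoint:
  live L0: ∅→{k}
  live L1: {k}→{e,k}
  live L2: {e,k}→{k,s,t}
  live L3: ∅→∅
  live L4: {k,t}→{e,k,t}
  live L5: {s}→∅
  live L6: {e,k,t}→{k}

Conflict graph:
  e — {i,k,s,t}
  i — {e,k}
  k — {e,i,s,t}
  s — {e,k,t}
  t — {e,k,s}

N(i) = ["e", "k"]

Answer: ["e", "k"]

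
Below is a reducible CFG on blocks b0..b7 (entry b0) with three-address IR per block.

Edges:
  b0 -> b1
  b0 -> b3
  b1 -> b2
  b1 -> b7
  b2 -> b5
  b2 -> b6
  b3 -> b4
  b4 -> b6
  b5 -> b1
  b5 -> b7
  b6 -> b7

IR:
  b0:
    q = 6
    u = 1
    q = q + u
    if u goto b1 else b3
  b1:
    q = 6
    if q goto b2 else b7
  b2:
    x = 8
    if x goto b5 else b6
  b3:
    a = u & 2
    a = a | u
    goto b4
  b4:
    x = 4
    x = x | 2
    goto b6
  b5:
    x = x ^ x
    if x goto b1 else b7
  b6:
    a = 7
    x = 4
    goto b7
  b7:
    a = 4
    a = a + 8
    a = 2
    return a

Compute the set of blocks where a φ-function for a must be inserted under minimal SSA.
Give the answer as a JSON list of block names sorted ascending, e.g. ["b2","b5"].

idom tree: b1←b0 b2←b1 b3←b0 b4←b3 b5←b2 b6←b0 b7←b0
Dom∩ at merges:
  b1: preds {b0,b5}: {b0} ∩ {b0,b1,b2,b5} = {b0}; idom=b0
  b6: preds {b2,b4}: {b0,b1,b2} ∩ {b0,b3,b4} = {b0}; idom=b0
  b7: preds {b1,b5,b6}: {b0,b1} ∩ {b0,b1,b2,b5} ∩ {b0,b6} = {b0}; idom=b0

Frontier:
  b1←b0: walk · to b0
  b1←b5: walk b5→b2→b1 to b0
  b6←b2: walk b2→b1 to b0
  b6←b4: walk b4→b3 to b0
  b7←b1: walk b1 to b0
  b7←b5: walk b5→b2→b1 to b0
  b7←b6: walk b6 to b0
  b0: DF=∅
  b1: DF={b1,b6,b7}
  b2: DF={b1,b6,b7}
  b3: DF={b6}
  b4: DF={b6}
  b5: DF={b1,b7}
  b6: DF={b7}
  b7: DF=∅

φ for a: defs {b3,b6,b7}
  DF⁺ = {b6,b7}

Answer: ["b6", "b7"]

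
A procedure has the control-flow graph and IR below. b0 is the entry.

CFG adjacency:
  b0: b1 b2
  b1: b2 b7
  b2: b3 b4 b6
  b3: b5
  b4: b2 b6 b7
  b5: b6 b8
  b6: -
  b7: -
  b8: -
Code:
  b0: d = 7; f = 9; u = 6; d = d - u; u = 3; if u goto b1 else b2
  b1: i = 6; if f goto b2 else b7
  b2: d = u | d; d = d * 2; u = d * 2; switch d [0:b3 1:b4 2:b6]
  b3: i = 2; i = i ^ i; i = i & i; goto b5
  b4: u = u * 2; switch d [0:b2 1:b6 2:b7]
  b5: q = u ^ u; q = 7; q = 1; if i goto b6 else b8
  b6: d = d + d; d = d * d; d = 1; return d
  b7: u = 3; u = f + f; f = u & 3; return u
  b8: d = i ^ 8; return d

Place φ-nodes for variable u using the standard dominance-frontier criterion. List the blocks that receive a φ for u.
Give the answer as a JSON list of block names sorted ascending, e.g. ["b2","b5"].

idom tree: b1←b0 b2←b0 b3←b2 b4←b2 b5←b3 b6←b2 b7←b0 b8←b5
Dom at joins:
  b2: preds {b0,b1,b4}: {b0} ∩ {b0,b1} ∩ {b0,b2,b4} = {b0}; idom=b0
  b6: preds {b2,b4,b5}: {b0,b2} ∩ {b0,b2,b4} ∩ {b0,b2,b3,b5} = {b0,b2}; idom=b2
  b7: preds {b1,b4}: {b0,b1} ∩ {b0,b2,b4} = {b0}; idom=b0

DF derivation:
  b2←b0: walk · to b0
  b2←b1: walk b1 to b0
  b2←b4: walk b4→b2 to b0
  b6←b2: walk · to b2
  b6←b4: walk b4 to b2
  b6←b5: walk b5→b3 to b2
  b7←b1: walk b1 to b0
  b7←b4: walk b4→b2 to b0
  b0 → ∅
  b1 → {b2,b7}
  b2 → {b2,b7}
  b3 → {b6}
  b4 → {b2,b6,b7}
  b5 → {b6}
  b6 → ∅
  b7 → ∅
  b8 → ∅

φ for u: defs {b0,b2,b4,b7}
  DF⁺ = {b2,b6,b7}

Answer: ["b2", "b6", "b7"]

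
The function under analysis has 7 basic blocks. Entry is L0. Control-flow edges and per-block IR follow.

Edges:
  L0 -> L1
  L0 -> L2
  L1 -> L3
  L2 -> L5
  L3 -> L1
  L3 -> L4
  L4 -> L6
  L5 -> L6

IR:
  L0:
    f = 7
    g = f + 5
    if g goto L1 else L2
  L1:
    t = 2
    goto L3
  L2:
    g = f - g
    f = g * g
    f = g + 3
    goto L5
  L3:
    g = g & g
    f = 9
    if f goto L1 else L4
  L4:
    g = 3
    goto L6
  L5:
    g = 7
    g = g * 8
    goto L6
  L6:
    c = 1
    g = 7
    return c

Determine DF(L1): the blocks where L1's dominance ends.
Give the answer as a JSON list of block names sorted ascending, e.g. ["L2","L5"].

idom tree: L1←L0 L2←L0 L3←L1 L4←L3 L5←L2 L6←L0
Dom∩ at merges:
  L1: preds {L0,L3}: {L0} ∩ {L0,L1,L3} = {L0}; idom=L0
  L6: preds {L4,L5}: {L0,L1,L3,L4} ∩ {L0,L2,L5} = {L0}; idom=L0

Frontier:
  L1←L0: walk · to L0
  L1←L3: walk L3→L1 to L0
  L6←L4: walk L4→L3→L1 to L0
  L6←L5: walk L5→L2 to L0
  DF(L0)=∅
  DF(L1)={L1,L6}
  DF(L2)={L6}
  DF(L3)={L1,L6}
  DF(L4)={L6}
  DF(L5)={L6}
  DF(L6)=∅

DF(L1) = ["L1", "L6"]

Answer: ["L1", "L6"]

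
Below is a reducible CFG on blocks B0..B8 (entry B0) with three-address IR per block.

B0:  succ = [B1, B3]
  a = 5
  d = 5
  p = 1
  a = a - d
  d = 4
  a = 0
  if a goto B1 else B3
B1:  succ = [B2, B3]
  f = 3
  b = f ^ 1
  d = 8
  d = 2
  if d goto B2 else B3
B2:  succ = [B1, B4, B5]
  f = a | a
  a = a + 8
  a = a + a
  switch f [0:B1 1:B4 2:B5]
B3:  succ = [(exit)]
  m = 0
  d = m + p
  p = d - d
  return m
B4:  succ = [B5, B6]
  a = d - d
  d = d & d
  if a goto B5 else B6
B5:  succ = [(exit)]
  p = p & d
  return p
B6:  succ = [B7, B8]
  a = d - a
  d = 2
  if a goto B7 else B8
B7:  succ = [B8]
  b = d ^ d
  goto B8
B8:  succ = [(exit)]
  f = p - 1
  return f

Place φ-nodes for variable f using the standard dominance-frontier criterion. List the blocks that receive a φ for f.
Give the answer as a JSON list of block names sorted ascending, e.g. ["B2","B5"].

Answer: ["B1", "B3"]

Derivation:
idom tree: B1←B0 B2←B1 B3←B0 B4←B2 B5←B2 B6←B4 B7←B6 B8←B6
Join-block Dom:
  B1: preds {B0,B2}: {B0} ∩ {B0,B1,B2} = {B0}; idom=B0
  B3: preds {B0,B1}: {B0} ∩ {B0,B1} = {B0}; idom=B0
  B5: preds {B2,B4}: {B0,B1,B2} ∩ {B0,B1,B2,B4} = {B0,B1,B2}; idom=B2
  B8: preds {B6,B7}: {B0,B1,B2,B4,B6} ∩ {B0,B1,B2,B4,B6,B7} = {B0,B1,B2,B4,B6}; idom=B6

Frontier:
  join B1 pred B0: · stop@B0
  join B1 pred B2: B2→B1 stop@B0
  join B3 pred B0: · stop@B0
  join B3 pred B1: B1 stop@B0
  join B5 pred B2: · stop@B2
  join B5 pred B4: B4 stop@B2
  join B8 pred B6: · stop@B6
  join B8 pred B7: B7 stop@B6
  B0: DF=∅
  B1: DF={B1,B3}
  B2: DF={B1}
  B3: DF=∅
  B4: DF={B5}
  B5: DF=∅
  B6: DF=∅
  B7: DF={B8}
  B8: DF=∅

φ for f: defs {B1,B2,B8}
  DF⁺ = {B1,B3}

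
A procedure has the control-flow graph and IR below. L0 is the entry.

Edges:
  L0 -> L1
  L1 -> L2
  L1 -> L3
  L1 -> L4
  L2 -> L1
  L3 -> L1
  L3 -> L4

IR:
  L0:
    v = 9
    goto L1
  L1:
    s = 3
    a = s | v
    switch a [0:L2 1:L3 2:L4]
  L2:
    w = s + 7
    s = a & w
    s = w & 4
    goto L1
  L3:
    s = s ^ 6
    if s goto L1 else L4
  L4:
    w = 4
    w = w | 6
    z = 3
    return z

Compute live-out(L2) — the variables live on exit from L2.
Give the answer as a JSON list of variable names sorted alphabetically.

Per-block:
  L0: {v} / ∅
  L1: {a,s} / {v}
  L2: {s,w} / {a,s}
  L3: {s} / {s}
  L4: {w,z} / ∅

Backward fixpoint:
  L0 li=∅ lo={v}
  L1 li={v} lo={a,s,v}
  L2 li={a,s,v} lo={v}
  L3 li={s,v} lo={v}
  L4 li=∅ lo=∅

live-out(L2) = ["v"]

Answer: ["v"]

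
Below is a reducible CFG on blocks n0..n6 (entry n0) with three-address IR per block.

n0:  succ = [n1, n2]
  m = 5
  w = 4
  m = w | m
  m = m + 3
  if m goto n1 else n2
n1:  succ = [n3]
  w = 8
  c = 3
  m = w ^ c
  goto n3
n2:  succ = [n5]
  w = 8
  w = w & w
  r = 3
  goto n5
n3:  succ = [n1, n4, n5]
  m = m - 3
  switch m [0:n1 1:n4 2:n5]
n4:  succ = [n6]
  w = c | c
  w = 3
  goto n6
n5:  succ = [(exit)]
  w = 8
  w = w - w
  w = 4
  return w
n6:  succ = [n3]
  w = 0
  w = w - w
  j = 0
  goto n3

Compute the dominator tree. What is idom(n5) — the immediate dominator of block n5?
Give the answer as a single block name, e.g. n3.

Answer: n0

Working:
idom tree: n1←n0 n2←n0 n3←n1 n4←n3 n5←n0 n6←n4
Join-block Dom:
  n1: preds {n0,n3}: {n0} ∩ {n0,n1,n3} = {n0}; idom=n0
  n3: preds {n1,n6}: {n0,n1} ∩ {n0,n1,n3,n4,n6} = {n0,n1}; idom=n1
  n5: preds {n2,n3}: {n0,n2} ∩ {n0,n1,n3} = {n0}; idom=n0

idom(n5) = n0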